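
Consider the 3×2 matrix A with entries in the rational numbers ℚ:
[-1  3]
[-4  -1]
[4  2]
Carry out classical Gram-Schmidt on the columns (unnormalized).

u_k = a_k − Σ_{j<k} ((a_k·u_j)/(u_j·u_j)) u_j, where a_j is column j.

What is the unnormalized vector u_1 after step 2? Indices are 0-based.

Step 1: u_0 = a_0 = (-1, -4, 4).
Step 2: u_1 = a_1 − (3/11)·u_0 = (36/11, 1/11, 10/11).

u_1 = (36/11, 1/11, 10/11)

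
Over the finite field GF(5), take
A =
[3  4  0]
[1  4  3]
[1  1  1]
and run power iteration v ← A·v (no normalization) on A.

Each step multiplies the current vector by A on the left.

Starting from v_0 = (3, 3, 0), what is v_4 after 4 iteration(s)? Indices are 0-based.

v_0 = (3, 3, 0).
v_1 = A·v_0 = (1, 0, 1).
v_2 = A·v_1 = (3, 4, 2).
v_3 = A·v_2 = (0, 0, 4).
v_4 = A·v_3 = (0, 2, 4).

v_4 = (0, 2, 4)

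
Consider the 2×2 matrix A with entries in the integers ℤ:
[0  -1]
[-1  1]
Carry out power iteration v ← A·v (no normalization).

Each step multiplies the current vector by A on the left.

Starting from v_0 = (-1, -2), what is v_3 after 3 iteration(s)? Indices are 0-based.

v_0 = (-1, -2).
v_1 = A·v_0 = (2, -1).
v_2 = A·v_1 = (1, -3).
v_3 = A·v_2 = (3, -4).

v_3 = (3, -4)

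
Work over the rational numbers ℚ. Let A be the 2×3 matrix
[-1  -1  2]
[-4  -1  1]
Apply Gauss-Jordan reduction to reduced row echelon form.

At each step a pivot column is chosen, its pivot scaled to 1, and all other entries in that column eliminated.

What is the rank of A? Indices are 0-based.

rank = 2

step 1: normalize row 0 (÷-1) = (1, 1, -2)
  row 1: subtract -4×row0 = (0, 3, -7)
step 2: normalize row 1 (÷3) = (0, 1, -7/3)
  row 0: subtract 1×row1 = (1, 0, 1/3)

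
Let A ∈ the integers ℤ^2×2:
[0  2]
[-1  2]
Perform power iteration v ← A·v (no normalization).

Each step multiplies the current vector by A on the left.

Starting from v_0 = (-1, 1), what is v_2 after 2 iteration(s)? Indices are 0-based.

v_0 = (-1, 1).
v_1 = A·v_0 = (2, 3).
v_2 = A·v_1 = (6, 4).

v_2 = (6, 4)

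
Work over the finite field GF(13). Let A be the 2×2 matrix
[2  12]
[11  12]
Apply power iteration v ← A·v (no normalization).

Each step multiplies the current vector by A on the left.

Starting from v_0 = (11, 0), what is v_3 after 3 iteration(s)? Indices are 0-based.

v_0 = (11, 0).
v_1 = A·v_0 = (9, 4).
v_2 = A·v_1 = (1, 4).
v_3 = A·v_2 = (11, 7).

v_3 = (11, 7)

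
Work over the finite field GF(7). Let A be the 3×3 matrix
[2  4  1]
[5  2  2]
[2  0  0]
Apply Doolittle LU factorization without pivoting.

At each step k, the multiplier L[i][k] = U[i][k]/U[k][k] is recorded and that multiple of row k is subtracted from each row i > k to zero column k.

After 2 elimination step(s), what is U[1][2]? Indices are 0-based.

U[1][2] = 3

k=0: U[0][0]=2
  eliminate (1,0): mult=6, new row 1: (0, 6, 3); set L[1][0]=6
  eliminate (2,0): mult=1, new row 2: (0, 3, 6); set L[2][0]=1
k=1: U[1][1]=6
  eliminate (2,1): mult=4, new row 2: (0, 0, 1); set L[2][1]=4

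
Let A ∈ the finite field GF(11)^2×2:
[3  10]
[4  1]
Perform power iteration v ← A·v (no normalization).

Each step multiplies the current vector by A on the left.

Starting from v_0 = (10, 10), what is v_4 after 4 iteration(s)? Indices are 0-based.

v_4 = (3, 1)

v_0 = (10, 10).
v_1 = A·v_0 = (9, 6).
v_2 = A·v_1 = (10, 9).
v_3 = A·v_2 = (10, 5).
v_4 = A·v_3 = (3, 1).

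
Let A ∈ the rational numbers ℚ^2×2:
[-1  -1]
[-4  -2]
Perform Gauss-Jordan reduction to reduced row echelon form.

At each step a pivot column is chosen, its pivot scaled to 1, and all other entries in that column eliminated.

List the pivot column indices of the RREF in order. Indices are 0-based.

pivot(0,0)=-1: scale R0 → (1, 1)
  clear (1,0): R1 −= (-4)R0 → (0, 2)
pivot(1,1)=2: scale R1 → (0, 1)
  clear (0,1): R0 −= (1)R1 → (1, 0)

pivot columns: 0, 1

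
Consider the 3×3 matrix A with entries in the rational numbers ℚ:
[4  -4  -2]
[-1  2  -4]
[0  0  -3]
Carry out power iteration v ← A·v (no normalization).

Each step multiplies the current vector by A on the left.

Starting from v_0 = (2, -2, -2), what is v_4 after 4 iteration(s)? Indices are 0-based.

v_0 = (2, -2, -2).
v_1 = A·v_0 = (20, 2, 6).
v_2 = A·v_1 = (60, -40, -18).
v_3 = A·v_2 = (436, -68, 54).
v_4 = A·v_3 = (1908, -788, -162).

v_4 = (1908, -788, -162)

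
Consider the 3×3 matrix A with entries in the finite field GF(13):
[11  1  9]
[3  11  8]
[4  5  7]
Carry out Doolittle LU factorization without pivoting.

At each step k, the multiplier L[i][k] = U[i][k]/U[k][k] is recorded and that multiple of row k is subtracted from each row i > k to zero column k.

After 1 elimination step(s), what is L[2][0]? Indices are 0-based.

[col 0] pivot 11
  R1 -= 5*R0 → (0, 6, 2)  (L[1][0] := 5)
  R2 -= 11*R0 → (0, 7, 12)  (L[2][0] := 11)

L[2][0] = 11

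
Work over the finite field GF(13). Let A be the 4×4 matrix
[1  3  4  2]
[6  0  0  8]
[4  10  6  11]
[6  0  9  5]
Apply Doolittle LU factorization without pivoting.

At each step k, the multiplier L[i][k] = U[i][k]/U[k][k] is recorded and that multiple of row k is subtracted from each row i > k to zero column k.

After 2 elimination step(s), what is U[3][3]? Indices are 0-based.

Step 1: pivot at (0,0) is 1.
  row1 ← row1 − (6)·row0  ⇒  L[1][0]=6, U row1=(0, 8, 2, 9)
  row2 ← row2 − (4)·row0  ⇒  L[2][0]=4, U row2=(0, 11, 3, 3)
  row3 ← row3 − (6)·row0  ⇒  L[3][0]=6, U row3=(0, 8, 11, 6)
Step 2: pivot at (1,1) is 8.
  row2 ← row2 − (3)·row1  ⇒  L[2][1]=3, U row2=(0, 0, 10, 2)
  row3 ← row3 − (1)·row1  ⇒  L[3][1]=1, U row3=(0, 0, 9, 10)

U[3][3] = 10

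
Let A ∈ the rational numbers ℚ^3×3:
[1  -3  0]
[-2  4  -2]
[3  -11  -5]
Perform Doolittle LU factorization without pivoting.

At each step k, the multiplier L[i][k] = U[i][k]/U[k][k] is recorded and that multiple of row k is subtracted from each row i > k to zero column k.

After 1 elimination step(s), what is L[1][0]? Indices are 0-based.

L[1][0] = -2

k=0: U[0][0]=1
  eliminate (1,0): mult=-2, new row 1: (0, -2, -2); set L[1][0]=-2
  eliminate (2,0): mult=3, new row 2: (0, -2, -5); set L[2][0]=3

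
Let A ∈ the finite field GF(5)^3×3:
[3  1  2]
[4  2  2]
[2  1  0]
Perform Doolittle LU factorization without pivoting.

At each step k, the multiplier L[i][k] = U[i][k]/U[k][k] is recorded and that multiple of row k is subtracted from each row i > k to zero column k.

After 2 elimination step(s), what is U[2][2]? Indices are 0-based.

Step 1: pivot at (0,0) is 3.
  row1 ← row1 − (3)·row0  ⇒  L[1][0]=3, U row1=(0, 4, 1)
  row2 ← row2 − (4)·row0  ⇒  L[2][0]=4, U row2=(0, 2, 2)
Step 2: pivot at (1,1) is 4.
  row2 ← row2 − (3)·row1  ⇒  L[2][1]=3, U row2=(0, 0, 4)

U[2][2] = 4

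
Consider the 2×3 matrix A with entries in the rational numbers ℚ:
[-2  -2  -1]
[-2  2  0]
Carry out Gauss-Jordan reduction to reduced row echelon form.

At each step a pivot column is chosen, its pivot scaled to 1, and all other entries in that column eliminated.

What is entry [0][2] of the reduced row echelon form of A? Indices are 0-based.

pivot(0,0)=-2: scale R0 → (1, 1, 1/2)
  clear (1,0): R1 −= (-2)R0 → (0, 4, 1)
pivot(1,1)=4: scale R1 → (0, 1, 1/4)
  clear (0,1): R0 −= (1)R1 → (1, 0, 1/4)

M[0][2] = 1/4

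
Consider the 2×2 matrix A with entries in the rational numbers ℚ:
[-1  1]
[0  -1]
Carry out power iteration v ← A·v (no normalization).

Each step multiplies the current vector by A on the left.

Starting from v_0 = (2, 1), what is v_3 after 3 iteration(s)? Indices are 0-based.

v_3 = (1, -1)

v_0 = (2, 1).
v_1 = A·v_0 = (-1, -1).
v_2 = A·v_1 = (0, 1).
v_3 = A·v_2 = (1, -1).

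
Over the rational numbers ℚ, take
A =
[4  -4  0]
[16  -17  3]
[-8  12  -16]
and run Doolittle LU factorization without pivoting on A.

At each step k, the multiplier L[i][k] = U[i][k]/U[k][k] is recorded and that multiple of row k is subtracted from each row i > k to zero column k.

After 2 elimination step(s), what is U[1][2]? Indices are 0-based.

U[1][2] = 3

k=0: U[0][0]=4
  eliminate (1,0): mult=4, new row 1: (0, -1, 3); set L[1][0]=4
  eliminate (2,0): mult=-2, new row 2: (0, 4, -16); set L[2][0]=-2
k=1: U[1][1]=-1
  eliminate (2,1): mult=-4, new row 2: (0, 0, -4); set L[2][1]=-4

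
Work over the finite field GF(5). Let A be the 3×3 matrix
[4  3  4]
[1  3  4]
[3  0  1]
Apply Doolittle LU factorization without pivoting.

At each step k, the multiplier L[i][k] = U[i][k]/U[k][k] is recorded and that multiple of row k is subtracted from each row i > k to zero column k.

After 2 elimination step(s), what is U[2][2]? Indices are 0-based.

Step 1: pivot at (0,0) is 4.
  row1 ← row1 − (4)·row0  ⇒  L[1][0]=4, U row1=(0, 1, 3)
  row2 ← row2 − (2)·row0  ⇒  L[2][0]=2, U row2=(0, 4, 3)
Step 2: pivot at (1,1) is 1.
  row2 ← row2 − (4)·row1  ⇒  L[2][1]=4, U row2=(0, 0, 1)

U[2][2] = 1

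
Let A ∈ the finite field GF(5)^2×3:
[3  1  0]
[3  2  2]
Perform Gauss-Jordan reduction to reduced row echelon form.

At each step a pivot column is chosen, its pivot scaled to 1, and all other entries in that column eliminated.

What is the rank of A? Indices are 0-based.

[1] R0 /= 3  ⇒  (1, 2, 0)
     R1 -= 3·R0  ⇒  (0, 1, 2)
[2] R1 /= 1  ⇒  (0, 1, 2)
     R0 -= 2·R1  ⇒  (1, 0, 1)

rank = 2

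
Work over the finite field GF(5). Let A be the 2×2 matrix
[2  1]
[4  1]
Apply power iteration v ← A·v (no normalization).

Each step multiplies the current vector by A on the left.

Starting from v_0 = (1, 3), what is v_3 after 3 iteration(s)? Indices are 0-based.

v_3 = (1, 0)

v_0 = (1, 3).
v_1 = A·v_0 = (0, 2).
v_2 = A·v_1 = (2, 2).
v_3 = A·v_2 = (1, 0).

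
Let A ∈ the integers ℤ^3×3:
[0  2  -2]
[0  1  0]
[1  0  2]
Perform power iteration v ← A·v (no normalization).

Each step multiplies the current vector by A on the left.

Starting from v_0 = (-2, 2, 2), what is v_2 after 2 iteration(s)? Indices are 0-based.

v_2 = (0, 2, 4)

v_0 = (-2, 2, 2).
v_1 = A·v_0 = (0, 2, 2).
v_2 = A·v_1 = (0, 2, 4).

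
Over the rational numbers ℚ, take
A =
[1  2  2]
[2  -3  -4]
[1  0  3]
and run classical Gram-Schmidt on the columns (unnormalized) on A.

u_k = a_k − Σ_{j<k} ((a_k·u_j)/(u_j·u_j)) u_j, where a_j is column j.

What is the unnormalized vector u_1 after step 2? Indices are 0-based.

Step 1: u_0 = a_0 = (1, 2, 1).
Step 2: u_1 = a_1 − (-2/3)·u_0 = (8/3, -5/3, 2/3).

u_1 = (8/3, -5/3, 2/3)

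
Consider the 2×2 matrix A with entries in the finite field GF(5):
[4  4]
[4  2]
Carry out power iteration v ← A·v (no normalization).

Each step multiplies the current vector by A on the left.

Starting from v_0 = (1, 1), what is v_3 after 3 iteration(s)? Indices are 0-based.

v_0 = (1, 1).
v_1 = A·v_0 = (3, 1).
v_2 = A·v_1 = (1, 4).
v_3 = A·v_2 = (0, 2).

v_3 = (0, 2)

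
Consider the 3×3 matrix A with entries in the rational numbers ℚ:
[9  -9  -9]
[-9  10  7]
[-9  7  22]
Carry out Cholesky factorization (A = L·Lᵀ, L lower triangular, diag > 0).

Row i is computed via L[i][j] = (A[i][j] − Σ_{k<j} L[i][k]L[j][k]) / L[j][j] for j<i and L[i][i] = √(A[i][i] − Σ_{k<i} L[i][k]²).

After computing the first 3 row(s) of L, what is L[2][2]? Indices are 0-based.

Step 1: L[0][0] = √(9) = 3.
  L[1][0] = (-9) / L[0][0] = -3.
Step 2: L[1][1] = √(1) = 1.
  L[2][0] = (-9) / L[0][0] = -3.
  L[2][1] = (-2) / L[1][1] = -2.
Step 3: L[2][2] = √(9) = 3.

L[2][2] = 3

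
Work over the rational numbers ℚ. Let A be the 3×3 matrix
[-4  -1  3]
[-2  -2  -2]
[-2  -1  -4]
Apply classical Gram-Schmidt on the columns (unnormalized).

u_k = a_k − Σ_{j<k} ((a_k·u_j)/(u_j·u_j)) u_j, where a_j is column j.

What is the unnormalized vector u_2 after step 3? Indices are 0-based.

u_2 = (13/11, 13/11, -39/11)

Step 1: u_0 = a_0 = (-4, -2, -2).
Step 2: u_1 = a_1 − (5/12)·u_0 = (2/3, -7/6, -1/6).
Step 3: u_2 = a_2 − (0)·u_0 − (30/11)·u_1 = (13/11, 13/11, -39/11).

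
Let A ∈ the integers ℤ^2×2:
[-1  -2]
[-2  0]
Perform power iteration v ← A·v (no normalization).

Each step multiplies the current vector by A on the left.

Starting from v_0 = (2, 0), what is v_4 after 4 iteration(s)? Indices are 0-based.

v_4 = (58, 36)

v_0 = (2, 0).
v_1 = A·v_0 = (-2, -4).
v_2 = A·v_1 = (10, 4).
v_3 = A·v_2 = (-18, -20).
v_4 = A·v_3 = (58, 36).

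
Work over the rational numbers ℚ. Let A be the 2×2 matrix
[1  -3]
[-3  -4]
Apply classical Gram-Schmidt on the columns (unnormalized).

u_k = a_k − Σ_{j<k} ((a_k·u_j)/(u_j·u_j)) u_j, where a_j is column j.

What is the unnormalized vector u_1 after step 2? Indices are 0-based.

Step 1: u_0 = a_0 = (1, -3).
Step 2: u_1 = a_1 − (9/10)·u_0 = (-39/10, -13/10).

u_1 = (-39/10, -13/10)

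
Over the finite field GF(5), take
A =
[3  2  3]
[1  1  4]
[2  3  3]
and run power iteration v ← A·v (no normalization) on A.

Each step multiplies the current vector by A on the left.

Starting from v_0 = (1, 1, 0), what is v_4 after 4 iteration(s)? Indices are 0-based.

v_0 = (1, 1, 0).
v_1 = A·v_0 = (0, 2, 0).
v_2 = A·v_1 = (4, 2, 1).
v_3 = A·v_2 = (4, 0, 2).
v_4 = A·v_3 = (3, 2, 4).

v_4 = (3, 2, 4)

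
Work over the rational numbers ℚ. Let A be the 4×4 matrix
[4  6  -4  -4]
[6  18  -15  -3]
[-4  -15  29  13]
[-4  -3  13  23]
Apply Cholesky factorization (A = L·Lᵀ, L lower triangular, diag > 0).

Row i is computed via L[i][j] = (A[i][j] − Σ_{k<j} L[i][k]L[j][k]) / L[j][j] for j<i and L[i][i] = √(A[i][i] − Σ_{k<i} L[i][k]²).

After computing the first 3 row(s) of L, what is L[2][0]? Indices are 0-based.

Step 1: L[0][0] = √(4) = 2.
  L[1][0] = (6) / L[0][0] = 3.
Step 2: L[1][1] = √(9) = 3.
  L[2][0] = (-4) / L[0][0] = -2.
  L[2][1] = (-9) / L[1][1] = -3.
Step 3: L[2][2] = √(16) = 4.

L[2][0] = -2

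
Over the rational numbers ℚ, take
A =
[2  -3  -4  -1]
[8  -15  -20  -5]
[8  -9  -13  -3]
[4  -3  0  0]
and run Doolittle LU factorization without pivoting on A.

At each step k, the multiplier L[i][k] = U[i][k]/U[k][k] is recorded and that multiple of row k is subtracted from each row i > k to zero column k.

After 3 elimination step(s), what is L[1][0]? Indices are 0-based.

L[1][0] = 4

Step 1: pivot at (0,0) is 2.
  row1 ← row1 − (4)·row0  ⇒  L[1][0]=4, U row1=(0, -3, -4, -1)
  row2 ← row2 − (4)·row0  ⇒  L[2][0]=4, U row2=(0, 3, 3, 1)
  row3 ← row3 − (2)·row0  ⇒  L[3][0]=2, U row3=(0, 3, 8, 2)
Step 2: pivot at (1,1) is -3.
  row2 ← row2 − (-1)·row1  ⇒  L[2][1]=-1, U row2=(0, 0, -1, 0)
  row3 ← row3 − (-1)·row1  ⇒  L[3][1]=-1, U row3=(0, 0, 4, 1)
Step 3: pivot at (2,2) is -1.
  row3 ← row3 − (-4)·row2  ⇒  L[3][2]=-4, U row3=(0, 0, 0, 1)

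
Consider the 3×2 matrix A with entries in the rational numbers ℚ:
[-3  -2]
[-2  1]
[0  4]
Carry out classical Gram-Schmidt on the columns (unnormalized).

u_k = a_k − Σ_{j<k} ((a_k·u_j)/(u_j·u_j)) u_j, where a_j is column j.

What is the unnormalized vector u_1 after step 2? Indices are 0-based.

u_1 = (-14/13, 21/13, 4)

Step 1: u_0 = a_0 = (-3, -2, 0).
Step 2: u_1 = a_1 − (4/13)·u_0 = (-14/13, 21/13, 4).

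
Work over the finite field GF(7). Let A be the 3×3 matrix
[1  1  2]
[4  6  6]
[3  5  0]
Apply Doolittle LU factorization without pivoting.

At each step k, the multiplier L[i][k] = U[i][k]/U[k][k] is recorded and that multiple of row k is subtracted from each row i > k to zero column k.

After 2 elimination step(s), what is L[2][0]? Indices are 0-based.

k=0: U[0][0]=1
  eliminate (1,0): mult=4, new row 1: (0, 2, 5); set L[1][0]=4
  eliminate (2,0): mult=3, new row 2: (0, 2, 1); set L[2][0]=3
k=1: U[1][1]=2
  eliminate (2,1): mult=1, new row 2: (0, 0, 3); set L[2][1]=1

L[2][0] = 3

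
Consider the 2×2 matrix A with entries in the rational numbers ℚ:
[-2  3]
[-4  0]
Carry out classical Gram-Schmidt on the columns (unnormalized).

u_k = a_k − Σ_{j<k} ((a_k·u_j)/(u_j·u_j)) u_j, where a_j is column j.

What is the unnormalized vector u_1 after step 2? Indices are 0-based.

u_1 = (12/5, -6/5)

Step 1: u_0 = a_0 = (-2, -4).
Step 2: u_1 = a_1 − (-3/10)·u_0 = (12/5, -6/5).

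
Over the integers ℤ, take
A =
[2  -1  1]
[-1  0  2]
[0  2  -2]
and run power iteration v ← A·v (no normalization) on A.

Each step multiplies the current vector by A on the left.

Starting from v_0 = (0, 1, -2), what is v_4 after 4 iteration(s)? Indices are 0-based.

v_0 = (0, 1, -2).
v_1 = A·v_0 = (-3, -4, 6).
v_2 = A·v_1 = (4, 15, -20).
v_3 = A·v_2 = (-27, -44, 70).
v_4 = A·v_3 = (60, 167, -228).

v_4 = (60, 167, -228)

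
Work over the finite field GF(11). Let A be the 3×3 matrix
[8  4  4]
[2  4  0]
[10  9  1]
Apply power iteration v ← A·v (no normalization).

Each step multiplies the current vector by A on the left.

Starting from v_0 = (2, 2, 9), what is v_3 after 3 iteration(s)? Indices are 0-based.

v_3 = (4, 3, 0)

v_0 = (2, 2, 9).
v_1 = A·v_0 = (5, 1, 3).
v_2 = A·v_1 = (1, 3, 7).
v_3 = A·v_2 = (4, 3, 0).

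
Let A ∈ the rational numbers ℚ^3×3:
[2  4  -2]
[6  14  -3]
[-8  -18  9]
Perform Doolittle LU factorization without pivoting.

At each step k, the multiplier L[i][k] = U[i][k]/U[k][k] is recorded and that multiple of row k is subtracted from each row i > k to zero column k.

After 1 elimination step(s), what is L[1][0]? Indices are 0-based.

Step 1: pivot at (0,0) is 2.
  row1 ← row1 − (3)·row0  ⇒  L[1][0]=3, U row1=(0, 2, 3)
  row2 ← row2 − (-4)·row0  ⇒  L[2][0]=-4, U row2=(0, -2, 1)

L[1][0] = 3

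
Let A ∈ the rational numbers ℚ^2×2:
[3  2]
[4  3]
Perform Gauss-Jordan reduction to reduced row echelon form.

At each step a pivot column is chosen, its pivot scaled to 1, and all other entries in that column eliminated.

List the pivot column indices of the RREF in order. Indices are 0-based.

[1] R0 /= 3  ⇒  (1, 2/3)
     R1 -= 4·R0  ⇒  (0, 1/3)
[2] R1 /= 1/3  ⇒  (0, 1)
     R0 -= 2/3·R1  ⇒  (1, 0)

pivot columns: 0, 1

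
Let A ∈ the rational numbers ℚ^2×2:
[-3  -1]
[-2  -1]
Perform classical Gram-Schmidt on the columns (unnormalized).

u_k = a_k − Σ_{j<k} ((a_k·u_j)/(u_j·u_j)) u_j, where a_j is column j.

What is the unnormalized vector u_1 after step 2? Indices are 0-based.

u_1 = (2/13, -3/13)

Step 1: u_0 = a_0 = (-3, -2).
Step 2: u_1 = a_1 − (5/13)·u_0 = (2/13, -3/13).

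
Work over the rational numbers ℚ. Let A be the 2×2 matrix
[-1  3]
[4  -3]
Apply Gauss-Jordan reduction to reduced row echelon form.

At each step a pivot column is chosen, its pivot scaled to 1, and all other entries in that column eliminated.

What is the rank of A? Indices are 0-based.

step 1: normalize row 0 (÷-1) = (1, -3)
  row 1: subtract 4×row0 = (0, 9)
step 2: normalize row 1 (÷9) = (0, 1)
  row 0: subtract -3×row1 = (1, 0)

rank = 2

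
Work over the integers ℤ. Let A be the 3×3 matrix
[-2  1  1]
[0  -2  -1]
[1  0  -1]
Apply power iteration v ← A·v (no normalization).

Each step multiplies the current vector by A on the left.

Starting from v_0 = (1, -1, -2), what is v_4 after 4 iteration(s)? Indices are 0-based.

v_0 = (1, -1, -2).
v_1 = A·v_0 = (-5, 4, 3).
v_2 = A·v_1 = (17, -11, -8).
v_3 = A·v_2 = (-53, 30, 25).
v_4 = A·v_3 = (161, -85, -78).

v_4 = (161, -85, -78)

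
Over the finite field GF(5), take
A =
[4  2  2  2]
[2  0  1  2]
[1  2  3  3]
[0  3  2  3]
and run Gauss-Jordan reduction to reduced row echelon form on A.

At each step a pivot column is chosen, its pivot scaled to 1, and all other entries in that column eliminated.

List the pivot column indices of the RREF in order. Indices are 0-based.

step 1: normalize row 0 (÷4) = (1, 3, 3, 3)
  row 1: subtract 2×row0 = (0, 4, 0, 1)
  row 2: subtract 1×row0 = (0, 4, 0, 0)
step 2: normalize row 1 (÷4) = (0, 1, 0, 4)
  row 0: subtract 3×row1 = (1, 0, 3, 1)
  row 2: subtract 4×row1 = (0, 0, 0, 4)
  row 3: subtract 3×row1 = (0, 0, 2, 1)
step 3: exchange rows 2,3
step 3: normalize row 2 (÷2) = (0, 0, 1, 3)
  row 0: subtract 3×row2 = (1, 0, 0, 2)
step 4: normalize row 3 (÷4) = (0, 0, 0, 1)
  row 0: subtract 2×row3 = (1, 0, 0, 0)
  row 1: subtract 4×row3 = (0, 1, 0, 0)
  row 2: subtract 3×row3 = (0, 0, 1, 0)

pivot columns: 0, 1, 2, 3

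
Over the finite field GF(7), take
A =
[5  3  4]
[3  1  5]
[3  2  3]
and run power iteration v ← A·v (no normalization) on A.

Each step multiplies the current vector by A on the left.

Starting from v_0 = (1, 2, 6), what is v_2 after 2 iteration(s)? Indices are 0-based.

v_2 = (2, 6, 5)

v_0 = (1, 2, 6).
v_1 = A·v_0 = (0, 0, 4).
v_2 = A·v_1 = (2, 6, 5).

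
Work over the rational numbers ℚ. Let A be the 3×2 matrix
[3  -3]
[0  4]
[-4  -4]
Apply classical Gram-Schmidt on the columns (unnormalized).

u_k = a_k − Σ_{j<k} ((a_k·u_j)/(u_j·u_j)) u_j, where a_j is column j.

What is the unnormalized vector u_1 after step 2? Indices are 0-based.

u_1 = (-96/25, 4, -72/25)

Step 1: u_0 = a_0 = (3, 0, -4).
Step 2: u_1 = a_1 − (7/25)·u_0 = (-96/25, 4, -72/25).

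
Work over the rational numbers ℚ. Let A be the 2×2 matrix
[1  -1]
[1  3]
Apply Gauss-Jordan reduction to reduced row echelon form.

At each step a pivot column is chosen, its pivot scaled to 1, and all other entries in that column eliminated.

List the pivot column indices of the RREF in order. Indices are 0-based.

[1] R0 /= 1  ⇒  (1, -1)
     R1 -= 1·R0  ⇒  (0, 4)
[2] R1 /= 4  ⇒  (0, 1)
     R0 -= -1·R1  ⇒  (1, 0)

pivot columns: 0, 1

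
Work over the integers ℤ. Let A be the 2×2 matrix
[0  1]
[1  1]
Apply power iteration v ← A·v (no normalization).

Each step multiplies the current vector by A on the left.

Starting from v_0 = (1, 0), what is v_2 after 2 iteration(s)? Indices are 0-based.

v_2 = (1, 1)

v_0 = (1, 0).
v_1 = A·v_0 = (0, 1).
v_2 = A·v_1 = (1, 1).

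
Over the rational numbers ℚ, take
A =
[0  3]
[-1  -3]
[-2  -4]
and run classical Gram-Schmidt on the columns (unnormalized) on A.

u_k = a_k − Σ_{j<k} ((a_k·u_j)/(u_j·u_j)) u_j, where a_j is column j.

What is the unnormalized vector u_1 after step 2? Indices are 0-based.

Step 1: u_0 = a_0 = (0, -1, -2).
Step 2: u_1 = a_1 − (11/5)·u_0 = (3, -4/5, 2/5).

u_1 = (3, -4/5, 2/5)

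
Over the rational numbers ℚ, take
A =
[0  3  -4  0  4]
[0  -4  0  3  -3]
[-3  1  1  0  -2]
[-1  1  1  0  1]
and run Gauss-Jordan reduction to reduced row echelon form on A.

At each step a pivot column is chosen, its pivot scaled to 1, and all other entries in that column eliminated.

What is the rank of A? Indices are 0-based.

[1] R0 <-> R2
[1] R0 /= -3  ⇒  (1, -1/3, -1/3, 0, 2/3)
     R3 -= -1·R0  ⇒  (0, 2/3, 2/3, 0, 5/3)
[2] R1 /= -4  ⇒  (0, 1, 0, -3/4, 3/4)
     R0 -= -1/3·R1  ⇒  (1, 0, -1/3, -1/4, 11/12)
     R2 -= 3·R1  ⇒  (0, 0, -4, 9/4, 7/4)
     R3 -= 2/3·R1  ⇒  (0, 0, 2/3, 1/2, 7/6)
[3] R2 /= -4  ⇒  (0, 0, 1, -9/16, -7/16)
     R0 -= -1/3·R2  ⇒  (1, 0, 0, -7/16, 37/48)
     R3 -= 2/3·R2  ⇒  (0, 0, 0, 7/8, 35/24)
[4] R3 /= 7/8  ⇒  (0, 0, 0, 1, 5/3)
     R0 -= -7/16·R3  ⇒  (1, 0, 0, 0, 3/2)
     R1 -= -3/4·R3  ⇒  (0, 1, 0, 0, 2)
     R2 -= -9/16·R3  ⇒  (0, 0, 1, 0, 1/2)

rank = 4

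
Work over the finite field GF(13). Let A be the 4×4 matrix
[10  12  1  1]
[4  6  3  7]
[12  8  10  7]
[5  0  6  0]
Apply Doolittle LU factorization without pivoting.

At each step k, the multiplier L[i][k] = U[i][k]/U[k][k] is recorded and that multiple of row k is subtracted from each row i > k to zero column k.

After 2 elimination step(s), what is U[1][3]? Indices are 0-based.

[col 0] pivot 10
  R1 -= 3*R0 → (0, 9, 0, 4)  (L[1][0] := 3)
  R2 -= 9*R0 → (0, 4, 1, 11)  (L[2][0] := 9)
  R3 -= 7*R0 → (0, 7, 12, 6)  (L[3][0] := 7)
[col 1] pivot 9
  R2 -= 12*R1 → (0, 0, 1, 2)  (L[2][1] := 12)
  R3 -= 8*R1 → (0, 0, 12, 0)  (L[3][1] := 8)

U[1][3] = 4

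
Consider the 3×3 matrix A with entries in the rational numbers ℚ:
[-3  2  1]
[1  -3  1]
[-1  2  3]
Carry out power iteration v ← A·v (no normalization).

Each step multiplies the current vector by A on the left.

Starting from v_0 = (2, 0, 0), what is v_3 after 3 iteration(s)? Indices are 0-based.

v_3 = (-84, 66, -36)

v_0 = (2, 0, 0).
v_1 = A·v_0 = (-6, 2, -2).
v_2 = A·v_1 = (20, -14, 4).
v_3 = A·v_2 = (-84, 66, -36).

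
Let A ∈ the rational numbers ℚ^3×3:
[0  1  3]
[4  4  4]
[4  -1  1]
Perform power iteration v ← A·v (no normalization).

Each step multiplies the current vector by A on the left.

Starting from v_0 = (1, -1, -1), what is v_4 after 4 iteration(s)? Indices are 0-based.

v_0 = (1, -1, -1).
v_1 = A·v_0 = (-4, -4, 4).
v_2 = A·v_1 = (8, -16, -8).
v_3 = A·v_2 = (-40, -64, 40).
v_4 = A·v_3 = (56, -256, -56).

v_4 = (56, -256, -56)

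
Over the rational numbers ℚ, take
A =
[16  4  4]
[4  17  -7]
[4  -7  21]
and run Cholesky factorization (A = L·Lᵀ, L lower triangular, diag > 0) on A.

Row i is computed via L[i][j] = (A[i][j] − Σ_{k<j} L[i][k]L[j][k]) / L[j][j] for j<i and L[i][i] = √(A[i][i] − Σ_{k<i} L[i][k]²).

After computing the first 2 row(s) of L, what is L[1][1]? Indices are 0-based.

L[1][1] = 4

Step 1: L[0][0] = √(16) = 4.
  L[1][0] = (4) / L[0][0] = 1.
Step 2: L[1][1] = √(16) = 4.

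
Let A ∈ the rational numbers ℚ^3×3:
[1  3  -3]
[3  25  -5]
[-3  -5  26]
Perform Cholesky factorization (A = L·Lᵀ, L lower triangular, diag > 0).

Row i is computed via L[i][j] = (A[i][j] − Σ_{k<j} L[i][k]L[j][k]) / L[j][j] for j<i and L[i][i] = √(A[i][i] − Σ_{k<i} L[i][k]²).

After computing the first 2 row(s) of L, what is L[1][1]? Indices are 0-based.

L[1][1] = 4

Step 1: L[0][0] = √(1) = 1.
  L[1][0] = (3) / L[0][0] = 3.
Step 2: L[1][1] = √(16) = 4.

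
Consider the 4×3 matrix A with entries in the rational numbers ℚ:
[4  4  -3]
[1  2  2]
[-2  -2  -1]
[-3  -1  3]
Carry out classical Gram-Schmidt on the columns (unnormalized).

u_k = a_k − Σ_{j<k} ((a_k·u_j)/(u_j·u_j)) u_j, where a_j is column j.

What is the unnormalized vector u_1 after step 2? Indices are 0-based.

u_1 = (2/3, 7/6, -1/3, 3/2)

Step 1: u_0 = a_0 = (4, 1, -2, -3).
Step 2: u_1 = a_1 − (5/6)·u_0 = (2/3, 7/6, -1/3, 3/2).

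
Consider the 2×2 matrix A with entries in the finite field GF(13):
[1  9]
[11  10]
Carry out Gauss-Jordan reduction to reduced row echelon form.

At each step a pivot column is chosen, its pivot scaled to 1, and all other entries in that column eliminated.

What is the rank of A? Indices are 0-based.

pivot(0,0)=1: scale R0 → (1, 9)
  clear (1,0): R1 −= (11)R0 → (0, 2)
pivot(1,1)=2: scale R1 → (0, 1)
  clear (0,1): R0 −= (9)R1 → (1, 0)

rank = 2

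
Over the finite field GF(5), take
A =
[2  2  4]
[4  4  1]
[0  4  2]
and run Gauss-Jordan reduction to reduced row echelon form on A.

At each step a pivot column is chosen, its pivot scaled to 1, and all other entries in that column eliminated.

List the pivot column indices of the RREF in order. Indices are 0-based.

pivot(0,0)=2: scale R0 → (1, 1, 2)
  clear (1,0): R1 −= (4)R0 → (0, 0, 3)
pivot(1,1): swap R1↔R2
pivot(1,1)=4: scale R1 → (0, 1, 3)
  clear (0,1): R0 −= (1)R1 → (1, 0, 4)
pivot(2,2)=3: scale R2 → (0, 0, 1)
  clear (0,2): R0 −= (4)R2 → (1, 0, 0)
  clear (1,2): R1 −= (3)R2 → (0, 1, 0)

pivot columns: 0, 1, 2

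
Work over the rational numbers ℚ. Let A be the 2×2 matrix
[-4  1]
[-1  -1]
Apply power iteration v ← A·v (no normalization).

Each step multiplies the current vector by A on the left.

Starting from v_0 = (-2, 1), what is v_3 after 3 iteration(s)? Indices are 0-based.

v_3 = (130, 45)

v_0 = (-2, 1).
v_1 = A·v_0 = (9, 1).
v_2 = A·v_1 = (-35, -10).
v_3 = A·v_2 = (130, 45).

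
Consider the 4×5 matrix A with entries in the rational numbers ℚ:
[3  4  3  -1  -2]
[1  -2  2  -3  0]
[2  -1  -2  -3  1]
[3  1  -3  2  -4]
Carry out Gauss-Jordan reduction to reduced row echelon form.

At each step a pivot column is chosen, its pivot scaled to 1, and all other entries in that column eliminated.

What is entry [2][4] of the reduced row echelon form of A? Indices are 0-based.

pivot(0,0)=3: scale R0 → (1, 4/3, 1, -1/3, -2/3)
  clear (1,0): R1 −= (1)R0 → (0, -10/3, 1, -8/3, 2/3)
  clear (2,0): R2 −= (2)R0 → (0, -11/3, -4, -7/3, 7/3)
  clear (3,0): R3 −= (3)R0 → (0, -3, -6, 3, -2)
pivot(1,1)=-10/3: scale R1 → (0, 1, -3/10, 4/5, -1/5)
  clear (0,1): R0 −= (4/3)R1 → (1, 0, 7/5, -7/5, -2/5)
  clear (2,1): R2 −= (-11/3)R1 → (0, 0, -51/10, 3/5, 8/5)
  clear (3,1): R3 −= (-3)R1 → (0, 0, -69/10, 27/5, -13/5)
pivot(2,2)=-51/10: scale R2 → (0, 0, 1, -2/17, -16/51)
  clear (0,2): R0 −= (7/5)R2 → (1, 0, 0, -21/17, 2/51)
  clear (1,2): R1 −= (-3/10)R2 → (0, 1, 0, 13/17, -5/17)
  clear (3,2): R3 −= (-69/10)R2 → (0, 0, 0, 78/17, -81/17)
pivot(3,3)=78/17: scale R3 → (0, 0, 0, 1, -27/26)
  clear (0,3): R0 −= (-21/17)R3 → (1, 0, 0, 0, -97/78)
  clear (1,3): R1 −= (13/17)R3 → (0, 1, 0, 0, 1/2)
  clear (2,3): R2 −= (-2/17)R3 → (0, 0, 1, 0, -17/39)

M[2][4] = -17/39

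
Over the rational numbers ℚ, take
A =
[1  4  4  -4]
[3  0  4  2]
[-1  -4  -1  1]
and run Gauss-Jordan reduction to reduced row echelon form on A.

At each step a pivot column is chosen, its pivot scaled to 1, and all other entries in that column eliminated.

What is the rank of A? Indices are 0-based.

step 1: normalize row 0 (÷1) = (1, 4, 4, -4)
  row 1: subtract 3×row0 = (0, -12, -8, 14)
  row 2: subtract -1×row0 = (0, 0, 3, -3)
step 2: normalize row 1 (÷-12) = (0, 1, 2/3, -7/6)
  row 0: subtract 4×row1 = (1, 0, 4/3, 2/3)
step 3: normalize row 2 (÷3) = (0, 0, 1, -1)
  row 0: subtract 4/3×row2 = (1, 0, 0, 2)
  row 1: subtract 2/3×row2 = (0, 1, 0, -1/2)

rank = 3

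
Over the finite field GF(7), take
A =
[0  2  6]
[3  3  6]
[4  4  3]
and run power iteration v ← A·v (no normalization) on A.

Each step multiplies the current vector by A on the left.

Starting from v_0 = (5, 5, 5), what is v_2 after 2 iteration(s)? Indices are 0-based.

v_2 = (2, 0, 5)

v_0 = (5, 5, 5).
v_1 = A·v_0 = (5, 4, 6).
v_2 = A·v_1 = (2, 0, 5).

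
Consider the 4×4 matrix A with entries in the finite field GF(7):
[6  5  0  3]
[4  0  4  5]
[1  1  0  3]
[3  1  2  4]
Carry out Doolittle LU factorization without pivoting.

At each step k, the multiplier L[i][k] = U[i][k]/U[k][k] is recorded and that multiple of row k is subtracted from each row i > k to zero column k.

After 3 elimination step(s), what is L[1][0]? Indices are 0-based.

L[1][0] = 3

[col 0] pivot 6
  R1 -= 3*R0 → (0, 6, 4, 3)  (L[1][0] := 3)
  R2 -= 6*R0 → (0, 6, 0, 6)  (L[2][0] := 6)
  R3 -= 4*R0 → (0, 2, 2, 6)  (L[3][0] := 4)
[col 1] pivot 6
  R2 -= 1*R1 → (0, 0, 3, 3)  (L[2][1] := 1)
  R3 -= 5*R1 → (0, 0, 3, 5)  (L[3][1] := 5)
[col 2] pivot 3
  R3 -= 1*R2 → (0, 0, 0, 2)  (L[3][2] := 1)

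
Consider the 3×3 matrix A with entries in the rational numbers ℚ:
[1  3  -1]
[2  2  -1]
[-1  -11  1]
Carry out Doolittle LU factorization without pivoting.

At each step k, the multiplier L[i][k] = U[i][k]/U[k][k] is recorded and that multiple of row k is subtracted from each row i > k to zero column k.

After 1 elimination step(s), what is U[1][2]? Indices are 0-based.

k=0: U[0][0]=1
  eliminate (1,0): mult=2, new row 1: (0, -4, 1); set L[1][0]=2
  eliminate (2,0): mult=-1, new row 2: (0, -8, 0); set L[2][0]=-1

U[1][2] = 1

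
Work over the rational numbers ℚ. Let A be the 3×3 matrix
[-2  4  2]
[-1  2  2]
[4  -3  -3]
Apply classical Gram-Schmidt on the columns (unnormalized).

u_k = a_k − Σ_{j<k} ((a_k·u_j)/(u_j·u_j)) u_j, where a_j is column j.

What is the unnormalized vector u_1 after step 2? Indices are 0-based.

Step 1: u_0 = a_0 = (-2, -1, 4).
Step 2: u_1 = a_1 − (-22/21)·u_0 = (40/21, 20/21, 25/21).

u_1 = (40/21, 20/21, 25/21)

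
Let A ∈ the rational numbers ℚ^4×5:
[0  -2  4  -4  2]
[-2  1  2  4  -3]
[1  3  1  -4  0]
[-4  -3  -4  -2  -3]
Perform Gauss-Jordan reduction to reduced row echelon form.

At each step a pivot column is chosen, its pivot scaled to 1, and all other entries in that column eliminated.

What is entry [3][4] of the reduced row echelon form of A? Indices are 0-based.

M[3][4] = -1/9

[1] R0 <-> R1
[1] R0 /= -2  ⇒  (1, -1/2, -1, -2, 3/2)
     R2 -= 1·R0  ⇒  (0, 7/2, 2, -2, -3/2)
     R3 -= -4·R0  ⇒  (0, -5, -8, -10, 3)
[2] R1 /= -2  ⇒  (0, 1, -2, 2, -1)
     R0 -= -1/2·R1  ⇒  (1, 0, -2, -1, 1)
     R2 -= 7/2·R1  ⇒  (0, 0, 9, -9, 2)
     R3 -= -5·R1  ⇒  (0, 0, -18, 0, -2)
[3] R2 /= 9  ⇒  (0, 0, 1, -1, 2/9)
     R0 -= -2·R2  ⇒  (1, 0, 0, -3, 13/9)
     R1 -= -2·R2  ⇒  (0, 1, 0, 0, -5/9)
     R3 -= -18·R2  ⇒  (0, 0, 0, -18, 2)
[4] R3 /= -18  ⇒  (0, 0, 0, 1, -1/9)
     R0 -= -3·R3  ⇒  (1, 0, 0, 0, 10/9)
     R2 -= -1·R3  ⇒  (0, 0, 1, 0, 1/9)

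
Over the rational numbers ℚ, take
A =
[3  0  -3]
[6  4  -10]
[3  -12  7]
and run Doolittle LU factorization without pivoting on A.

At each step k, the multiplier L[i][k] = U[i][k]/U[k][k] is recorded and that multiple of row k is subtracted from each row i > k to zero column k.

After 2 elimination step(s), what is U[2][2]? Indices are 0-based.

Step 1: pivot at (0,0) is 3.
  row1 ← row1 − (2)·row0  ⇒  L[1][0]=2, U row1=(0, 4, -4)
  row2 ← row2 − (1)·row0  ⇒  L[2][0]=1, U row2=(0, -12, 10)
Step 2: pivot at (1,1) is 4.
  row2 ← row2 − (-3)·row1  ⇒  L[2][1]=-3, U row2=(0, 0, -2)

U[2][2] = -2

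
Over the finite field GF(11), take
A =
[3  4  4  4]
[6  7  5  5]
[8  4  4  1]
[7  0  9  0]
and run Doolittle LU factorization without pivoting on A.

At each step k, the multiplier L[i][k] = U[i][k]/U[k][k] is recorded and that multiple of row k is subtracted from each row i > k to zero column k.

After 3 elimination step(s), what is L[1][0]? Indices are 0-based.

L[1][0] = 2

k=0: U[0][0]=3
  eliminate (1,0): mult=2, new row 1: (0, 10, 8, 8); set L[1][0]=2
  eliminate (2,0): mult=10, new row 2: (0, 8, 8, 5); set L[2][0]=10
  eliminate (3,0): mult=6, new row 3: (0, 9, 7, 9); set L[3][0]=6
k=1: U[1][1]=10
  eliminate (2,1): mult=3, new row 2: (0, 0, 6, 3); set L[2][1]=3
  eliminate (3,1): mult=2, new row 3: (0, 0, 2, 4); set L[3][1]=2
k=2: U[2][2]=6
  eliminate (3,2): mult=4, new row 3: (0, 0, 0, 3); set L[3][2]=4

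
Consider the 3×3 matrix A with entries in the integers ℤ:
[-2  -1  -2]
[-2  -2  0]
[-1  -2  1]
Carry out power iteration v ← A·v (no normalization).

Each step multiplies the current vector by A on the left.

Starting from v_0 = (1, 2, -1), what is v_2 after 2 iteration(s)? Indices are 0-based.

v_2 = (22, 16, 8)

v_0 = (1, 2, -1).
v_1 = A·v_0 = (-2, -6, -6).
v_2 = A·v_1 = (22, 16, 8).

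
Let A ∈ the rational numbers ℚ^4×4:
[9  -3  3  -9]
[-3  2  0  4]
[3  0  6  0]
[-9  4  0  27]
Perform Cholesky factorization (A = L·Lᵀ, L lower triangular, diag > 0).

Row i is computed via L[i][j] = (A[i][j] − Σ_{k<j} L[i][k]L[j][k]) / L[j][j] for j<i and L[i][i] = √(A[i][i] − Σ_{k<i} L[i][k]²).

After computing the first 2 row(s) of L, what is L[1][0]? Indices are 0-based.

L[1][0] = -1

Step 1: L[0][0] = √(9) = 3.
  L[1][0] = (-3) / L[0][0] = -1.
Step 2: L[1][1] = √(1) = 1.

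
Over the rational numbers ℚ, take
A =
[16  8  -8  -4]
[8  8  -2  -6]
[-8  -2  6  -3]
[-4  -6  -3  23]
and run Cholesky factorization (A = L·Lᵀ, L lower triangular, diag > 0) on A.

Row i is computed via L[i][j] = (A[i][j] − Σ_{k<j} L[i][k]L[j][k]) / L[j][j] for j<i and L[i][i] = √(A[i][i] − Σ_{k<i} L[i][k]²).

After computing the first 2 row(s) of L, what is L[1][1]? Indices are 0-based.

Step 1: L[0][0] = √(16) = 4.
  L[1][0] = (8) / L[0][0] = 2.
Step 2: L[1][1] = √(4) = 2.

L[1][1] = 2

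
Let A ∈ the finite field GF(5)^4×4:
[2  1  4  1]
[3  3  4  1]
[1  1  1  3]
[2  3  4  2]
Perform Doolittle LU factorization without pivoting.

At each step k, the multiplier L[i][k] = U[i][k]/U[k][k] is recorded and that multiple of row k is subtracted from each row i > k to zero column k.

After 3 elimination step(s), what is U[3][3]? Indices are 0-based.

k=0: U[0][0]=2
  eliminate (1,0): mult=4, new row 1: (0, 4, 3, 2); set L[1][0]=4
  eliminate (2,0): mult=3, new row 2: (0, 3, 4, 0); set L[2][0]=3
  eliminate (3,0): mult=1, new row 3: (0, 2, 0, 1); set L[3][0]=1
k=1: U[1][1]=4
  eliminate (2,1): mult=2, new row 2: (0, 0, 3, 1); set L[2][1]=2
  eliminate (3,1): mult=3, new row 3: (0, 0, 1, 0); set L[3][1]=3
k=2: U[2][2]=3
  eliminate (3,2): mult=2, new row 3: (0, 0, 0, 3); set L[3][2]=2

U[3][3] = 3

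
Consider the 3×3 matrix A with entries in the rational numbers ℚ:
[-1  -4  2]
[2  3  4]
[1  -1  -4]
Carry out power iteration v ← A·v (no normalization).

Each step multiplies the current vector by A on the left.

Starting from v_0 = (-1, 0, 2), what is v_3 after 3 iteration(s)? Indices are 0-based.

v_0 = (-1, 0, 2).
v_1 = A·v_0 = (5, 6, -9).
v_2 = A·v_1 = (-47, -8, 35).
v_3 = A·v_2 = (149, 22, -179).

v_3 = (149, 22, -179)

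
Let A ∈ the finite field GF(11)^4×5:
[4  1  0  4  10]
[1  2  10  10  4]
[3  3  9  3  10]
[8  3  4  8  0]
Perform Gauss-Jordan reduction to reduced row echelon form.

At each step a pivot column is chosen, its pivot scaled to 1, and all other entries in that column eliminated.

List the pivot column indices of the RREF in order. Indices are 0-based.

pivot columns: 0, 1, 2, 4

pivot(0,0)=4: scale R0 → (1, 3, 0, 1, 8)
  clear (1,0): R1 −= (1)R0 → (0, 10, 10, 9, 7)
  clear (2,0): R2 −= (3)R0 → (0, 5, 9, 0, 8)
  clear (3,0): R3 −= (8)R0 → (0, 1, 4, 0, 2)
pivot(1,1)=10: scale R1 → (0, 1, 1, 2, 4)
  clear (0,1): R0 −= (3)R1 → (1, 0, 8, 6, 7)
  clear (2,1): R2 −= (5)R1 → (0, 0, 4, 1, 10)
  clear (3,1): R3 −= (1)R1 → (0, 0, 3, 9, 9)
pivot(2,2)=4: scale R2 → (0, 0, 1, 3, 8)
  clear (0,2): R0 −= (8)R2 → (1, 0, 0, 4, 9)
  clear (1,2): R1 −= (1)R2 → (0, 1, 0, 10, 7)
  clear (3,2): R3 −= (3)R2 → (0, 0, 0, 0, 7)
col 3: no nonzero at/below row 3; advance.
pivot(3,4)=7: scale R3 → (0, 0, 0, 0, 1)
  clear (0,4): R0 −= (9)R3 → (1, 0, 0, 4, 0)
  clear (1,4): R1 −= (7)R3 → (0, 1, 0, 10, 0)
  clear (2,4): R2 −= (8)R3 → (0, 0, 1, 3, 0)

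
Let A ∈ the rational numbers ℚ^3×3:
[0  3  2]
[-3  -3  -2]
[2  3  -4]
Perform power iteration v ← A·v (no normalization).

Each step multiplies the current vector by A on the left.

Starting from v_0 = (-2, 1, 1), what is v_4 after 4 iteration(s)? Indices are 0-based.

v_4 = (-403, 277, 701)

v_0 = (-2, 1, 1).
v_1 = A·v_0 = (5, 1, -5).
v_2 = A·v_1 = (-7, -8, 33).
v_3 = A·v_2 = (42, -21, -170).
v_4 = A·v_3 = (-403, 277, 701).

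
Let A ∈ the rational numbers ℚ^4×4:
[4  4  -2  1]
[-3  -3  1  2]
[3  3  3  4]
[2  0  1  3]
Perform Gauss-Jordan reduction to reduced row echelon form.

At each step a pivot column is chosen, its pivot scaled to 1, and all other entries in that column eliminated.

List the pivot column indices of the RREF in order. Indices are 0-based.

pivot(0,0)=4: scale R0 → (1, 1, -1/2, 1/4)
  clear (1,0): R1 −= (-3)R0 → (0, 0, -1/2, 11/4)
  clear (2,0): R2 −= (3)R0 → (0, 0, 9/2, 13/4)
  clear (3,0): R3 −= (2)R0 → (0, -2, 2, 5/2)
pivot(1,1): swap R1↔R3
pivot(1,1)=-2: scale R1 → (0, 1, -1, -5/4)
  clear (0,1): R0 −= (1)R1 → (1, 0, 1/2, 3/2)
pivot(2,2)=9/2: scale R2 → (0, 0, 1, 13/18)
  clear (0,2): R0 −= (1/2)R2 → (1, 0, 0, 41/36)
  clear (1,2): R1 −= (-1)R2 → (0, 1, 0, -19/36)
  clear (3,2): R3 −= (-1/2)R2 → (0, 0, 0, 28/9)
pivot(3,3)=28/9: scale R3 → (0, 0, 0, 1)
  clear (0,3): R0 −= (41/36)R3 → (1, 0, 0, 0)
  clear (1,3): R1 −= (-19/36)R3 → (0, 1, 0, 0)
  clear (2,3): R2 −= (13/18)R3 → (0, 0, 1, 0)

pivot columns: 0, 1, 2, 3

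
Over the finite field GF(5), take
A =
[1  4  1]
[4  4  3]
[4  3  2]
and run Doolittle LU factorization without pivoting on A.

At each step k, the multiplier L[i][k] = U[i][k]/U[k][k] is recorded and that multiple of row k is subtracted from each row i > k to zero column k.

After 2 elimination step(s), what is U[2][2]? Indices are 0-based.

k=0: U[0][0]=1
  eliminate (1,0): mult=4, new row 1: (0, 3, 4); set L[1][0]=4
  eliminate (2,0): mult=4, new row 2: (0, 2, 3); set L[2][0]=4
k=1: U[1][1]=3
  eliminate (2,1): mult=4, new row 2: (0, 0, 2); set L[2][1]=4

U[2][2] = 2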